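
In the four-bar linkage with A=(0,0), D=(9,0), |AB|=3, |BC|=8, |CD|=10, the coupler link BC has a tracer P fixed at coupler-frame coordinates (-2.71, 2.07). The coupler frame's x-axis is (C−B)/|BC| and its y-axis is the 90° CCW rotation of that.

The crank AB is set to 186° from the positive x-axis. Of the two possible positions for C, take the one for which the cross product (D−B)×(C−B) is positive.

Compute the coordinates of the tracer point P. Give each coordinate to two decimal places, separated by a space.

A=(0,0), D=(9.00,0)
B = A + 3.00·(cos186°, sin186°) = (-2.9836, -0.3136)
|BD| = 11.9877
circle(B,8.00) ∩ circle(D,10.00): a=4.4923, h=6.6196
  candidates: C₊=(1.3340,6.4213) cross=79.354; C₋=(1.6804,-6.8134) cross=-79.354
  mode + wants cross > 0 → take C=(1.3340,6.4213) (cross=79.354)
ex = (C−B)/|BC| = (0.5397,0.8419); ey = (-0.8419,0.5397)
P = B + -2.71·ex + 2.07·ey = (-6.1888,-1.4778)

-6.19 -1.48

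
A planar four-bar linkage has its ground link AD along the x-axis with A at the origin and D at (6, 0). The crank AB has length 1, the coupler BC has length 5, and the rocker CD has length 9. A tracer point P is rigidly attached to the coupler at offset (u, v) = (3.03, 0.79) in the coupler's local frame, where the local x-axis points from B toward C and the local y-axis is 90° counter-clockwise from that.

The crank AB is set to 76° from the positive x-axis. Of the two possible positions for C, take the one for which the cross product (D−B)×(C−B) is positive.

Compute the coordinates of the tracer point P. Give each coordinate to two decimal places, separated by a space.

-1.18 3.76

A=(0,0), D=(6.00,0)
B = A + 1.00·(cos76°, sin76°) = (0.2419, 0.9703)
|BD| = 5.8393
circle(B,5.00) ∩ circle(D,9.00): a=-1.8755, h=4.6349
  candidates: C₊=(-0.8373,5.8524) cross=27.065; C₋=(-2.3777,-3.2885) cross=-27.065
  mode + wants cross > 0 → take C=(-0.8373,5.8524) (cross=27.065)
ex = (C−B)/|BC| = (-0.2159,0.9764); ey = (-0.9764,-0.2159)
P = B + 3.03·ex + 0.79·ey = (-1.1835,3.7583)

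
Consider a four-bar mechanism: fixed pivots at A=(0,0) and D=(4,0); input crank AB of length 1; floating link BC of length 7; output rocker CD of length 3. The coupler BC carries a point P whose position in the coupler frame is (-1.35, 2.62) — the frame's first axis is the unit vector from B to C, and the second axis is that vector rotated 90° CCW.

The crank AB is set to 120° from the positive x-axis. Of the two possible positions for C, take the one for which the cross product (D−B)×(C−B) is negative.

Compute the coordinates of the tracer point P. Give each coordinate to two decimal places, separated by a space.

-0.41 3.81

A=(0,0), D=(4.00,0)
B = A + 1.00·(cos120°, sin120°) = (-0.5000, 0.8660)
|BD| = 4.5826
circle(B,7.00) ∩ circle(D,3.00): a=6.6556, h=2.1685
  candidates: C₊=(6.4455,1.7376) cross=9.937; C₋=(5.6259,-2.5212) cross=-9.937
  mode - wants cross < 0 → take C=(5.6259,-2.5212) (cross=-9.937)
ex = (C−B)/|BC| = (0.8751,-0.4839); ey = (0.4839,0.8751)
P = B + -1.35·ex + 2.62·ey = (-0.4136,3.8121)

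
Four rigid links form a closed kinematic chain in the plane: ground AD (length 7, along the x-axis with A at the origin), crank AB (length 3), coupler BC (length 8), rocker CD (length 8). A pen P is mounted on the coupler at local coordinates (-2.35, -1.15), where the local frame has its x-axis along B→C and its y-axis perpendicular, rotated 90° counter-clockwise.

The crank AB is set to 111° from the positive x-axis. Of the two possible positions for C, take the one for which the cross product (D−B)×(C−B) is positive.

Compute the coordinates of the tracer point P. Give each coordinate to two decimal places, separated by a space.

-2.19 0.44

A=(0,0), D=(7.00,0)
B = A + 3.00·(cos111°, sin111°) = (-1.0751, 2.8007)
|BD| = 8.5470
circle(B,8.00) ∩ circle(D,8.00): a=4.2735, h=6.7629
  candidates: C₊=(5.1786,7.7899) cross=57.803; C₋=(0.7463,-4.9891) cross=-57.803
  mode + wants cross > 0 → take C=(5.1786,7.7899) (cross=57.803)
ex = (C−B)/|BC| = (0.7817,0.6236); ey = (-0.6236,0.7817)
P = B + -2.35·ex + -1.15·ey = (-2.1949,0.4362)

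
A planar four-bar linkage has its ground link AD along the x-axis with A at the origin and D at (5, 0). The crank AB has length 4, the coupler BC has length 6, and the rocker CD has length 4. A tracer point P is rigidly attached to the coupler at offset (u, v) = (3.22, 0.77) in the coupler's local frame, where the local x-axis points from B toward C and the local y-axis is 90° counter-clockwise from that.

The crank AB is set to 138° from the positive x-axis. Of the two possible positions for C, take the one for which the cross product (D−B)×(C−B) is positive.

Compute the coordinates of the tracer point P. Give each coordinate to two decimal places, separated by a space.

A=(0,0), D=(5.00,0)
B = A + 4.00·(cos138°, sin138°) = (-2.9726, 2.6765)
|BD| = 8.4099
circle(B,6.00) ∩ circle(D,4.00): a=5.3940, h=2.6277
  candidates: C₊=(2.9772,3.4509) cross=22.098; C₋=(1.3047,-1.5312) cross=-22.098
  mode + wants cross > 0 → take C=(2.9772,3.4509) (cross=22.098)
ex = (C−B)/|BC| = (0.9916,0.1291); ey = (-0.1291,0.9916)
P = B + 3.22·ex + 0.77·ey = (0.1211,3.8556)

0.12 3.86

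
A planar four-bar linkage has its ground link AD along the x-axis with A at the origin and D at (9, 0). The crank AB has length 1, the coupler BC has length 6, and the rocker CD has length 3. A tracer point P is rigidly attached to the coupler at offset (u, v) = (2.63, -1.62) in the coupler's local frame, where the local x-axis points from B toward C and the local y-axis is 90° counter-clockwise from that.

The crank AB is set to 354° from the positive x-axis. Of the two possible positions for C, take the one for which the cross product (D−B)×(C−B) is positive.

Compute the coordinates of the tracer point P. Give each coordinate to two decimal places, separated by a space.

4.01 -0.77

A=(0,0), D=(9.00,0)
B = A + 1.00·(cos354°, sin354°) = (0.9945, -0.1045)
|BD| = 8.0062
circle(B,6.00) ∩ circle(D,3.00): a=5.6893, h=1.9058
  candidates: C₊=(6.6584,1.8754) cross=15.258; C₋=(6.7082,-1.9359) cross=-15.258
  mode + wants cross > 0 → take C=(6.6584,1.8754) (cross=15.258)
ex = (C−B)/|BC| = (0.9440,0.3300); ey = (-0.3300,0.9440)
P = B + 2.63·ex + -1.62·ey = (4.0118,-0.7659)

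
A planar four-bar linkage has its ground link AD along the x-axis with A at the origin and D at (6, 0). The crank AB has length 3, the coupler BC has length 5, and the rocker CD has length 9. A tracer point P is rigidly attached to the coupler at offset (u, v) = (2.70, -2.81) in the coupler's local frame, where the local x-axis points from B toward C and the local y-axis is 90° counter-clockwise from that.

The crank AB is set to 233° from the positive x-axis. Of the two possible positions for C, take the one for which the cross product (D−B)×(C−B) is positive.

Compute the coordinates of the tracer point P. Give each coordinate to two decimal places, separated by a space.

A=(0,0), D=(6.00,0)
B = A + 3.00·(cos233°, sin233°) = (-1.8054, -2.3959)
|BD| = 8.1649
circle(B,5.00) ∩ circle(D,9.00): a=0.6531, h=4.9572
  candidates: C₊=(-2.6357,2.5347) cross=40.475; C₋=(0.2736,-6.9432) cross=-40.475
  mode + wants cross > 0 → take C=(-2.6357,2.5347) (cross=40.475)
ex = (C−B)/|BC| = (-0.1661,0.9861); ey = (-0.9861,-0.1661)
P = B + 2.70·ex + -2.81·ey = (0.5172,0.7332)

0.52 0.73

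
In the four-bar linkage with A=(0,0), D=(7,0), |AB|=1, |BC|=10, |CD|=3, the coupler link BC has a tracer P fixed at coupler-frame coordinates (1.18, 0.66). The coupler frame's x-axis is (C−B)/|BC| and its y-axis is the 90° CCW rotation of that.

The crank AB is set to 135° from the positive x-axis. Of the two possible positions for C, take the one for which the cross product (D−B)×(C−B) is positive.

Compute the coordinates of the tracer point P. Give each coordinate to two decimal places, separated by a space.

0.37 1.52

A=(0,0), D=(7.00,0)
B = A + 1.00·(cos135°, sin135°) = (-0.7071, 0.7071)
|BD| = 7.7395
circle(B,10.00) ∩ circle(D,3.00): a=9.7487, h=2.2278
  candidates: C₊=(9.2043,2.0349) cross=17.242; C₋=(8.7973,-2.4020) cross=-17.242
  mode + wants cross > 0 → take C=(9.2043,2.0349) (cross=17.242)
ex = (C−B)/|BC| = (0.9911,0.1328); ey = (-0.1328,0.9911)
P = B + 1.18·ex + 0.66·ey = (0.3748,1.5179)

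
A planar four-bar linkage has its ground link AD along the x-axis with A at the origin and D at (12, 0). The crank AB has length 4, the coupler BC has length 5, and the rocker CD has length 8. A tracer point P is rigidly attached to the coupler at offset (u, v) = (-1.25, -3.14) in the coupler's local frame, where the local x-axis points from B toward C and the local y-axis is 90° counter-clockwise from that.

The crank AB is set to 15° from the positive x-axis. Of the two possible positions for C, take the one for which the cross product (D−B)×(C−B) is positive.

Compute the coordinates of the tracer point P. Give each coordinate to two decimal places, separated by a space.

A=(0,0), D=(12.00,0)
B = A + 4.00·(cos15°, sin15°) = (3.8637, 1.0353)
|BD| = 8.2019
circle(B,5.00) ∩ circle(D,8.00): a=1.7235, h=4.6936
  candidates: C₊=(6.1658,5.4738) cross=38.496; C₋=(4.9809,-3.8383) cross=-38.496
  mode + wants cross > 0 → take C=(6.1658,5.4738) (cross=38.496)
ex = (C−B)/|BC| = (0.4604,0.8877); ey = (-0.8877,0.4604)
P = B + -1.25·ex + -3.14·ey = (6.0756,-1.5201)

6.08 -1.52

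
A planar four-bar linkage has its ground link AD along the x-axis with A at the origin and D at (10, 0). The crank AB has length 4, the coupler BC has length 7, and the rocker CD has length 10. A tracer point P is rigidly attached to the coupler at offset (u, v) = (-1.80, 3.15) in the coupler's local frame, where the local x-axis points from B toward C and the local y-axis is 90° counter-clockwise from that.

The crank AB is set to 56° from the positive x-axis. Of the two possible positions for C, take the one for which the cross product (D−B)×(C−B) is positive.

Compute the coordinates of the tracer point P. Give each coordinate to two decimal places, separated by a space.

A=(0,0), D=(10.00,0)
B = A + 4.00·(cos56°, sin56°) = (2.2368, 3.3162)
|BD| = 8.4418
circle(B,7.00) ∩ circle(D,10.00): a=1.2002, h=6.8963
  candidates: C₊=(6.0496,9.1866) cross=58.218; C₋=(0.6315,-3.4973) cross=-58.218
  mode + wants cross > 0 → take C=(6.0496,9.1866) (cross=58.218)
ex = (C−B)/|BC| = (0.5447,0.8386); ey = (-0.8386,0.5447)
P = B + -1.80·ex + 3.15·ey = (-1.3854,3.5224)

-1.39 3.52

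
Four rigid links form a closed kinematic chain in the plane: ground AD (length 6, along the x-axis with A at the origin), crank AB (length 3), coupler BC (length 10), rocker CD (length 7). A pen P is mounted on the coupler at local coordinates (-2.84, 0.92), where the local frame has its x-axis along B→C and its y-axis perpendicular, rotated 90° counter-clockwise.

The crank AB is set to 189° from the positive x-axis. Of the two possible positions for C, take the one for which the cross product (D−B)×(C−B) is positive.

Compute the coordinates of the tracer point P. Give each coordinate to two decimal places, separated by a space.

A=(0,0), D=(6.00,0)
B = A + 3.00·(cos189°, sin189°) = (-2.9631, -0.4693)
|BD| = 8.9753
circle(B,10.00) ∩ circle(D,7.00): a=7.3288, h=6.8036
  candidates: C₊=(4.0000,6.7082) cross=61.065; C₋=(4.7114,-6.8804) cross=-61.065
  mode + wants cross > 0 → take C=(4.0000,6.7082) (cross=61.065)
ex = (C−B)/|BC| = (0.6963,0.7177); ey = (-0.7177,0.6963)
P = B + -2.84·ex + 0.92·ey = (-5.6009,-1.8671)

-5.60 -1.87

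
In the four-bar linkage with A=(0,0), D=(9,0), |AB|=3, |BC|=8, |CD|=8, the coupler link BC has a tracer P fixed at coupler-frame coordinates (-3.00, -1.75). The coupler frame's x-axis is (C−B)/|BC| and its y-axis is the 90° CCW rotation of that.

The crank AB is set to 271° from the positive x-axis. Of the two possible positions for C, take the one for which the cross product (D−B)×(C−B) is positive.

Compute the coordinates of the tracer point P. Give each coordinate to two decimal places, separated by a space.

0.81 -6.39

A=(0,0), D=(9.00,0)
B = A + 3.00·(cos271°, sin271°) = (0.0524, -2.9995)
|BD| = 9.4370
circle(B,8.00) ∩ circle(D,8.00): a=4.7185, h=6.4603
  candidates: C₊=(2.4728,4.6255) cross=60.966; C₋=(6.5796,-7.6251) cross=-60.966
  mode + wants cross > 0 → take C=(2.4728,4.6255) (cross=60.966)
ex = (C−B)/|BC| = (0.3026,0.9531); ey = (-0.9531,0.3026)
P = B + -3.00·ex + -1.75·ey = (0.8127,-6.3884)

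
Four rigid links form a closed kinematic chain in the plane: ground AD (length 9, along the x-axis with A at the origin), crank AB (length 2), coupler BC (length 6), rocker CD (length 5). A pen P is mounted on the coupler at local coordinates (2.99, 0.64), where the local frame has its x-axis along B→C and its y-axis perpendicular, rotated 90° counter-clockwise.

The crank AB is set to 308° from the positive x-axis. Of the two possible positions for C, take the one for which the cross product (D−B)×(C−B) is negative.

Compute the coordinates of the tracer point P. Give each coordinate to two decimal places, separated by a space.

A=(0,0), D=(9.00,0)
B = A + 2.00·(cos308°, sin308°) = (1.2313, -1.5760)
|BD| = 7.9269
circle(B,6.00) ∩ circle(D,5.00): a=4.6573, h=3.7828
  candidates: C₊=(5.0436,3.0572) cross=29.986; C₋=(6.5477,-4.3573) cross=-29.986
  mode - wants cross < 0 → take C=(6.5477,-4.3573) (cross=-29.986)
ex = (C−B)/|BC| = (0.8861,-0.4636); ey = (0.4636,0.8861)
P = B + 2.99·ex + 0.64·ey = (4.1773,-2.3950)

4.18 -2.39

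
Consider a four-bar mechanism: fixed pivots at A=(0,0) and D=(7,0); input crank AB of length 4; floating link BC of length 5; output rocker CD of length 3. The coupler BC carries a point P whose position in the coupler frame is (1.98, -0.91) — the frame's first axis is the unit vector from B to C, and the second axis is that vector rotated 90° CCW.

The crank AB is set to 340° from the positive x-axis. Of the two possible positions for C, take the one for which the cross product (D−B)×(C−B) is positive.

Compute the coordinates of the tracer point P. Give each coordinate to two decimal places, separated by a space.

A=(0,0), D=(7.00,0)
B = A + 4.00·(cos340°, sin340°) = (3.7588, -1.3681)
|BD| = 3.5181
circle(B,5.00) ∩ circle(D,3.00): a=4.0330, h=2.9555
  candidates: C₊=(6.3251,2.9231) cross=10.398; C₋=(8.6236,-2.5227) cross=-10.398
  mode + wants cross > 0 → take C=(6.3251,2.9231) (cross=10.398)
ex = (C−B)/|BC| = (0.5133,0.8582); ey = (-0.8582,0.5133)
P = B + 1.98·ex + -0.91·ey = (5.5560,-0.1358)

5.56 -0.14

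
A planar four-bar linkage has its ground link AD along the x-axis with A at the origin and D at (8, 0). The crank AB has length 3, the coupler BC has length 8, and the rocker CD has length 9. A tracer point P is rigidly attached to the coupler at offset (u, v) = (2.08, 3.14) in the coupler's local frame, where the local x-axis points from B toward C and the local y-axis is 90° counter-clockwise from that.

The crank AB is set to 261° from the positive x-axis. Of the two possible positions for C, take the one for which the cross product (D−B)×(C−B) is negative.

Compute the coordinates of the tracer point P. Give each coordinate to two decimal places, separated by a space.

3.21 -2.18

A=(0,0), D=(8.00,0)
B = A + 3.00·(cos261°, sin261°) = (-0.4693, -2.9631)
|BD| = 8.9727
circle(B,8.00) ∩ circle(D,9.00): a=3.5390, h=7.1746
  candidates: C₊=(0.5019,4.9778) cross=64.376; C₋=(5.2405,-8.5665) cross=-64.376
  mode - wants cross < 0 → take C=(5.2405,-8.5665) (cross=-64.376)
ex = (C−B)/|BC| = (0.7137,-0.7004); ey = (0.7004,0.7137)
P = B + 2.08·ex + 3.14·ey = (3.2146,-2.1789)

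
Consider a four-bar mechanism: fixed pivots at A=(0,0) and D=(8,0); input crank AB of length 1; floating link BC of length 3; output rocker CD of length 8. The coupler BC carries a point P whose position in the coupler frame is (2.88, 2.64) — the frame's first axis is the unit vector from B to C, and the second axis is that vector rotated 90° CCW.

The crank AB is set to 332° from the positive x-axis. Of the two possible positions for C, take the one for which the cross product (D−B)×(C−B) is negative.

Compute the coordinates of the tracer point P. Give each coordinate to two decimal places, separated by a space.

A=(0,0), D=(8.00,0)
B = A + 1.00·(cos332°, sin332°) = (0.8829, -0.4695)
|BD| = 7.1325
circle(B,3.00) ∩ circle(D,8.00): a=-0.2893, h=2.9860
  candidates: C₊=(0.3977,2.4910) cross=21.298; C₋=(0.7908,-3.4681) cross=-21.298
  mode - wants cross < 0 → take C=(0.7908,-3.4681) (cross=-21.298)
ex = (C−B)/|BC| = (-0.0307,-0.9995); ey = (0.9995,-0.0307)
P = B + 2.88·ex + 2.64·ey = (3.4332,-3.4292)

3.43 -3.43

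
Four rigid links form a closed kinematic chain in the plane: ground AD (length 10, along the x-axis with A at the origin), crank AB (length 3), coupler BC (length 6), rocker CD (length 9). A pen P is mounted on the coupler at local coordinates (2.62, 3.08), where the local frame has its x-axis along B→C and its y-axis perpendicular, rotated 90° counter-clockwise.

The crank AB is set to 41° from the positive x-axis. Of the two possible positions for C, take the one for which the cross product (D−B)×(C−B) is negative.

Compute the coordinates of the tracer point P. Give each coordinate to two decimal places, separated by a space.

5.20 -0.81

A=(0,0), D=(10.00,0)
B = A + 3.00·(cos41°, sin41°) = (2.2641, 1.9682)
|BD| = 7.9823
circle(B,6.00) ∩ circle(D,9.00): a=1.1724, h=5.8843
  candidates: C₊=(4.8512,7.3818) cross=46.971; C₋=(1.9495,-4.0236) cross=-46.971
  mode - wants cross < 0 → take C=(1.9495,-4.0236) (cross=-46.971)
ex = (C−B)/|BC| = (-0.0524,-0.9986); ey = (0.9986,-0.0524)
P = B + 2.62·ex + 3.08·ey = (5.2025,-0.8097)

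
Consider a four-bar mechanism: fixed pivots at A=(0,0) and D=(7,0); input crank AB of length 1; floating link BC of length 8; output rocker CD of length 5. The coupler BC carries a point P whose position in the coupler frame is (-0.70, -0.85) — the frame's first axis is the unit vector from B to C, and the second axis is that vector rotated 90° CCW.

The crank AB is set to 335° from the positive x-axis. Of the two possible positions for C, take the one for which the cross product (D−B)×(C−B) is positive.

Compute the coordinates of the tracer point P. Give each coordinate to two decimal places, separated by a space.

0.97 -1.52

A=(0,0), D=(7.00,0)
B = A + 1.00·(cos335°, sin335°) = (0.9063, -0.4226)
|BD| = 6.1083
circle(B,8.00) ∩ circle(D,5.00): a=6.2465, h=4.9981
  candidates: C₊=(6.7921,4.9957) cross=30.530; C₋=(7.4837,-4.9766) cross=-30.530
  mode + wants cross > 0 → take C=(6.7921,4.9957) (cross=30.530)
ex = (C−B)/|BC| = (0.7357,0.6773); ey = (-0.6773,0.7357)
P = B + -0.70·ex + -0.85·ey = (0.9670,-1.5221)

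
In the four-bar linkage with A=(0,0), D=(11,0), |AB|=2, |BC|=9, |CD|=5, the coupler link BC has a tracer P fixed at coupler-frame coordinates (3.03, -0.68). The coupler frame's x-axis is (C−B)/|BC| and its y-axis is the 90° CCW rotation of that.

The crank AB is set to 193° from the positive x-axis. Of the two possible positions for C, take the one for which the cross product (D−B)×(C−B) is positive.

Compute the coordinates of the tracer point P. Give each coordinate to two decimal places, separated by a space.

A=(0,0), D=(11.00,0)
B = A + 2.00·(cos193°, sin193°) = (-1.9487, -0.4499)
|BD| = 12.9566
circle(B,9.00) ∩ circle(D,5.00): a=8.6393, h=2.5222
  candidates: C₊=(6.5978,2.3708) cross=32.680; C₋=(6.7730,-2.6706) cross=-32.680
  mode + wants cross > 0 → take C=(6.5978,2.3708) (cross=32.680)
ex = (C−B)/|BC| = (0.9496,0.3134); ey = (-0.3134,0.9496)
P = B + 3.03·ex + -0.68·ey = (1.1417,-0.1460)

1.14 -0.15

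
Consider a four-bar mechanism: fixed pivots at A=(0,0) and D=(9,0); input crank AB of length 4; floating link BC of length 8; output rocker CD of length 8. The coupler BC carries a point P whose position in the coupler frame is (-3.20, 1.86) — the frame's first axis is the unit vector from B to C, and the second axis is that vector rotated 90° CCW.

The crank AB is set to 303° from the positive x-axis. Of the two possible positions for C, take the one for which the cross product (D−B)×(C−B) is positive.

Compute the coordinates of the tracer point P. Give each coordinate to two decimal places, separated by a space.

0.20 -6.48

A=(0,0), D=(9.00,0)
B = A + 4.00·(cos303°, sin303°) = (2.1786, -3.3547)
|BD| = 7.6017
circle(B,8.00) ∩ circle(D,8.00): a=3.8009, h=7.0394
  candidates: C₊=(2.4827,4.6395) cross=53.512; C₋=(8.6958,-7.9942) cross=-53.512
  mode + wants cross > 0 → take C=(2.4827,4.6395) (cross=53.512)
ex = (C−B)/|BC| = (0.0380,0.9993); ey = (-0.9993,0.0380)
P = B + -3.20·ex + 1.86·ey = (0.1982,-6.4816)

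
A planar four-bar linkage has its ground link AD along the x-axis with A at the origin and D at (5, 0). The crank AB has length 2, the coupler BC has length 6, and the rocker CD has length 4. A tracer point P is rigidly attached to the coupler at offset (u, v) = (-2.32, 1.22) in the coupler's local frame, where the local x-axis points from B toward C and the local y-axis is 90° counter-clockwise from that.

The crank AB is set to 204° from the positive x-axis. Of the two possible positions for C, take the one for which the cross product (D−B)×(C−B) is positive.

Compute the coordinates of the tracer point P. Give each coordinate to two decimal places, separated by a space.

-4.37 -1.47

A=(0,0), D=(5.00,0)
B = A + 2.00·(cos204°, sin204°) = (-1.8271, -0.8135)
|BD| = 6.8754
circle(B,6.00) ∩ circle(D,4.00): a=4.8922, h=3.4737
  candidates: C₊=(2.6197,3.2147) cross=23.883; C₋=(3.4417,-3.6840) cross=-23.883
  mode + wants cross > 0 → take C=(2.6197,3.2147) (cross=23.883)
ex = (C−B)/|BC| = (0.7411,0.6714); ey = (-0.6714,0.7411)
P = B + -2.32·ex + 1.22·ey = (-4.3656,-1.4668)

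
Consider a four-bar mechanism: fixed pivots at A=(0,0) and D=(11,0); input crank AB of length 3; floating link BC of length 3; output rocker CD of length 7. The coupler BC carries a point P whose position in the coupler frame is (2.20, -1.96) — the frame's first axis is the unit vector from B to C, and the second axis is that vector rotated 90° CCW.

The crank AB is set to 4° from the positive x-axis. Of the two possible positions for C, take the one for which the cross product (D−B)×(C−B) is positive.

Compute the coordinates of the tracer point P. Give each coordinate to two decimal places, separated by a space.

A=(0,0), D=(11.00,0)
B = A + 3.00·(cos4°, sin4°) = (2.9927, 0.2093)
|BD| = 8.0100
circle(B,3.00) ∩ circle(D,7.00): a=1.5082, h=2.5934
  candidates: C₊=(4.5681,2.7623) cross=20.773; C₋=(4.4326,-2.4226) cross=-20.773
  mode + wants cross > 0 → take C=(4.5681,2.7623) (cross=20.773)
ex = (C−B)/|BC| = (0.5251,0.8510); ey = (-0.8510,0.5251)
P = B + 2.20·ex + -1.96·ey = (5.8160,1.0523)

5.82 1.05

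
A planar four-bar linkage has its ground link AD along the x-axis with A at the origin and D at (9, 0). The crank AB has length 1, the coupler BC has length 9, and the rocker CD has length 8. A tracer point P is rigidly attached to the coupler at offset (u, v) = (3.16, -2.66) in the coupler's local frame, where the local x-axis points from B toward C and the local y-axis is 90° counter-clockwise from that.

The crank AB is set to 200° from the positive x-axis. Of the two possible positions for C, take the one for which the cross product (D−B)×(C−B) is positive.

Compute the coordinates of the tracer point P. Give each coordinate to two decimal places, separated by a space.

A=(0,0), D=(9.00,0)
B = A + 1.00·(cos200°, sin200°) = (-0.9397, -0.3420)
|BD| = 9.9456
circle(B,9.00) ∩ circle(D,8.00): a=5.8274, h=6.8586
  candidates: C₊=(4.6484,6.7130) cross=68.213; C₋=(5.1202,-6.9962) cross=-68.213
  mode + wants cross > 0 → take C=(4.6484,6.7130) (cross=68.213)
ex = (C−B)/|BC| = (0.6209,0.7839); ey = (-0.7839,0.6209)
P = B + 3.16·ex + -2.66·ey = (3.1075,0.4835)

3.11 0.48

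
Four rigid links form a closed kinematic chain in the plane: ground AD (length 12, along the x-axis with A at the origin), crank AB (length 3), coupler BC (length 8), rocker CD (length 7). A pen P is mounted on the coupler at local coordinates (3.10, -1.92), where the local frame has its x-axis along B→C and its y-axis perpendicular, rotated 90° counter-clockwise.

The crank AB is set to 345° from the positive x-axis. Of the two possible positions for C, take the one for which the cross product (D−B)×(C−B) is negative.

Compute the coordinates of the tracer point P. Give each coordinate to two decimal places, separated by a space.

A=(0,0), D=(12.00,0)
B = A + 3.00·(cos345°, sin345°) = (2.8978, -0.7765)
|BD| = 9.1353
circle(B,8.00) ∩ circle(D,7.00): a=5.3886, h=5.9129
  candidates: C₊=(7.7643,5.5731) cross=54.016; C₋=(8.7695,-6.2100) cross=-54.016
  mode - wants cross < 0 → take C=(8.7695,-6.2100) (cross=-54.016)
ex = (C−B)/|BC| = (0.7340,-0.6792); ey = (0.6792,0.7340)
P = B + 3.10·ex + -1.92·ey = (3.8690,-4.2912)

3.87 -4.29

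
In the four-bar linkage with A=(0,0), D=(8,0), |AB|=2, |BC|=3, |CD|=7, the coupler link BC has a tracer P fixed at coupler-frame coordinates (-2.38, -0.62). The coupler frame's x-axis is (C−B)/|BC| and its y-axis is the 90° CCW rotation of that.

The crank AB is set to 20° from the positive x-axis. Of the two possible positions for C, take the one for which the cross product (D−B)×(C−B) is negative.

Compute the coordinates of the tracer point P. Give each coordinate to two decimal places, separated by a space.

1.66 3.13

A=(0,0), D=(8.00,0)
B = A + 2.00·(cos20°, sin20°) = (1.8794, 0.6840)
|BD| = 6.1587
circle(B,3.00) ∩ circle(D,7.00): a=-0.1681, h=2.9953
  candidates: C₊=(2.0450,3.6795) cross=18.447; C₋=(1.3797,-2.2740) cross=-18.447
  mode - wants cross < 0 → take C=(1.3797,-2.2740) (cross=-18.447)
ex = (C−B)/|BC| = (-0.1666,-0.9860); ey = (0.9860,-0.1666)
P = B + -2.38·ex + -0.62·ey = (1.6645,3.1341)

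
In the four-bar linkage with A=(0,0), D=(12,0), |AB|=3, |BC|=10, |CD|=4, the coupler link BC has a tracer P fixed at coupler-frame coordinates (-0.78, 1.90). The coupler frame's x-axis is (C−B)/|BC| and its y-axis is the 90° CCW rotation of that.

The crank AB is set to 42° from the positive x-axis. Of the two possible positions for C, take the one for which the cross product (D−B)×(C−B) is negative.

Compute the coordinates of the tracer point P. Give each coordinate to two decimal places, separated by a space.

2.67 4.01

A=(0,0), D=(12.00,0)
B = A + 3.00·(cos42°, sin42°) = (2.2294, 2.0074)
|BD| = 9.9746
circle(B,10.00) ∩ circle(D,4.00): a=9.1980, h=3.9239
  candidates: C₊=(12.0289,3.9999) cross=39.139; C₋=(10.4496,-3.6873) cross=-39.139
  mode - wants cross < 0 → take C=(10.4496,-3.6873) (cross=-39.139)
ex = (C−B)/|BC| = (0.8220,-0.5695); ey = (0.5695,0.8220)
P = B + -0.78·ex + 1.90·ey = (2.6703,4.0134)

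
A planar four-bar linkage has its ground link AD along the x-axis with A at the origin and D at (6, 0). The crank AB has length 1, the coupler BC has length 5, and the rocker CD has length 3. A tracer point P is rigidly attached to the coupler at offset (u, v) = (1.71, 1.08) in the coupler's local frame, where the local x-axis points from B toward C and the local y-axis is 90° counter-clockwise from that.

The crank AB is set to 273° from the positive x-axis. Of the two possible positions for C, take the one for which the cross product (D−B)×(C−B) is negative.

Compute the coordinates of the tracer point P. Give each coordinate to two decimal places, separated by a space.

2.03 -0.58

A=(0,0), D=(6.00,0)
B = A + 1.00·(cos273°, sin273°) = (0.0523, -0.9986)
|BD| = 6.0309
circle(B,5.00) ∩ circle(D,3.00): a=4.3420, h=2.4794
  candidates: C₊=(3.9238,2.1655) cross=14.953; C₋=(4.7449,-2.7248) cross=-14.953
  mode - wants cross < 0 → take C=(4.7449,-2.7248) (cross=-14.953)
ex = (C−B)/|BC| = (0.9385,-0.3452); ey = (0.3452,0.9385)
P = B + 1.71·ex + 1.08·ey = (2.0301,-0.5754)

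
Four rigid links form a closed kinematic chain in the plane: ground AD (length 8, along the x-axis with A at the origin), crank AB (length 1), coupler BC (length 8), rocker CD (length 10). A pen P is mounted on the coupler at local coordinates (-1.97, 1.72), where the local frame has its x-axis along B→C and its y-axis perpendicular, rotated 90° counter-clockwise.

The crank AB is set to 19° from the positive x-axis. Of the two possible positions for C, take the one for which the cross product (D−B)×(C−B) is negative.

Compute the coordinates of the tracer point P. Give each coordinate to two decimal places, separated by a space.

A=(0,0), D=(8.00,0)
B = A + 1.00·(cos19°, sin19°) = (0.9455, 0.3256)
|BD| = 7.0620
circle(B,8.00) ∩ circle(D,10.00): a=0.9821, h=7.9395
  candidates: C₊=(2.2926,8.2113) cross=56.069; C₋=(1.5606,-7.6508) cross=-56.069
  mode - wants cross < 0 → take C=(1.5606,-7.6508) (cross=-56.069)
ex = (C−B)/|BC| = (0.0769,-0.9970); ey = (0.9970,0.0769)
P = B + -1.97·ex + 1.72·ey = (2.5090,2.4220)

2.51 2.42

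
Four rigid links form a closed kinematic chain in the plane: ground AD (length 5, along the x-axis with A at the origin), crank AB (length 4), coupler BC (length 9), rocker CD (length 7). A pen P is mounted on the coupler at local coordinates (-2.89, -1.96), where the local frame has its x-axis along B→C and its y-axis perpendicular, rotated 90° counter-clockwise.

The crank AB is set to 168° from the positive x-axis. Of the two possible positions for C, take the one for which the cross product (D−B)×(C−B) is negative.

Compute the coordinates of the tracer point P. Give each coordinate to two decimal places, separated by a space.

-7.25 1.86

A=(0,0), D=(5.00,0)
B = A + 4.00·(cos168°, sin168°) = (-3.9126, 0.8316)
|BD| = 8.9513
circle(B,9.00) ∩ circle(D,7.00): a=6.2631, h=6.4632
  candidates: C₊=(2.9239,6.6850) cross=57.855; C₋=(1.7229,-6.1855) cross=-57.855
  mode - wants cross < 0 → take C=(1.7229,-6.1855) (cross=-57.855)
ex = (C−B)/|BC| = (0.6262,-0.7797); ey = (0.7797,0.6262)
P = B + -2.89·ex + -1.96·ey = (-7.2504,1.8576)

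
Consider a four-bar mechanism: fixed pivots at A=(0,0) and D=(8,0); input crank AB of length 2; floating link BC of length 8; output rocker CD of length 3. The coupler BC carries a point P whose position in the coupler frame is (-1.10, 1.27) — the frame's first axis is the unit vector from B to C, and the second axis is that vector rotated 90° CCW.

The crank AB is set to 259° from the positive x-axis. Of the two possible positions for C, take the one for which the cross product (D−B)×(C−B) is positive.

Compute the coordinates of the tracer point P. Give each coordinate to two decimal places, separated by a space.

-2.00 -1.51

A=(0,0), D=(8.00,0)
B = A + 2.00·(cos259°, sin259°) = (-0.3816, -1.9633)
|BD| = 8.6085
circle(B,8.00) ∩ circle(D,3.00): a=7.4988, h=2.7872
  candidates: C₊=(6.2839,2.4607) cross=23.994; C₋=(7.5552,-2.9668) cross=-23.994
  mode + wants cross > 0 → take C=(6.2839,2.4607) (cross=23.994)
ex = (C−B)/|BC| = (0.8332,0.5530); ey = (-0.5530,0.8332)
P = B + -1.10·ex + 1.27·ey = (-2.0004,-1.5134)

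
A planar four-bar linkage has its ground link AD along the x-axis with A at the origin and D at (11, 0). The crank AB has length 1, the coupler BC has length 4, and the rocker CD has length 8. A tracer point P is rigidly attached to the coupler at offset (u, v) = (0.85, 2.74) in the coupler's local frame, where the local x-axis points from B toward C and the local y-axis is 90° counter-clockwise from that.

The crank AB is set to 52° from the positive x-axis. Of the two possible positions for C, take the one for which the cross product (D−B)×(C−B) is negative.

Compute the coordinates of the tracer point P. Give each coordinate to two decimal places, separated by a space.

A=(0,0), D=(11.00,0)
B = A + 1.00·(cos52°, sin52°) = (0.6157, 0.7880)
|BD| = 10.4142
circle(B,4.00) ∩ circle(D,8.00): a=2.9026, h=2.7523
  candidates: C₊=(3.7181,3.3128) cross=28.663; C₋=(3.3016,-2.1760) cross=-28.663
  mode - wants cross < 0 → take C=(3.3016,-2.1760) (cross=-28.663)
ex = (C−B)/|BC| = (0.6715,-0.7410); ey = (0.7410,0.6715)
P = B + 0.85·ex + 2.74·ey = (3.2168,1.9980)

3.22 2.00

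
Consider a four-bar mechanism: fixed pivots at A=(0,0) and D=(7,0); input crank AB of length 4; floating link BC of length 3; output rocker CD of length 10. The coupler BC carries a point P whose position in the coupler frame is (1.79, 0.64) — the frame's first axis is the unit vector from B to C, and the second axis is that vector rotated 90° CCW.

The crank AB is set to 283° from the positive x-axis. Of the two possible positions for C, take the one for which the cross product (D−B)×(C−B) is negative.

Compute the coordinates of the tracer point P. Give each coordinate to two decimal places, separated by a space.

A=(0,0), D=(7.00,0)
B = A + 4.00·(cos283°, sin283°) = (0.8998, -3.8975)
|BD| = 7.2390
circle(B,3.00) ∩ circle(D,10.00): a=-2.6659, h=1.3758
  candidates: C₊=(-2.0875,-4.1735) cross=9.959; C₋=(-0.6060,-6.4922) cross=-9.959
  mode - wants cross < 0 → take C=(-0.6060,-6.4922) (cross=-9.959)
ex = (C−B)/|BC| = (-0.5019,-0.8649); ey = (0.8649,-0.5019)
P = B + 1.79·ex + 0.64·ey = (0.5549,-5.7669)

0.55 -5.77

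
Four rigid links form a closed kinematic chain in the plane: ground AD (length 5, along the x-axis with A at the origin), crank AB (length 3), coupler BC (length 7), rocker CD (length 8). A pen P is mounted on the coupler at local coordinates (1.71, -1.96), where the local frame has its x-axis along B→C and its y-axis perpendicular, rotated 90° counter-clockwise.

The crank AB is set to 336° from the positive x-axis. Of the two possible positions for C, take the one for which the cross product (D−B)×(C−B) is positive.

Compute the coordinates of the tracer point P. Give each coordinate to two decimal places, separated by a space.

A=(0,0), D=(5.00,0)
B = A + 3.00·(cos336°, sin336°) = (2.7406, -1.2202)
|BD| = 2.5678
circle(B,7.00) ∩ circle(D,8.00): a=-1.6369, h=6.8059
  candidates: C₊=(-1.9338,3.9904) cross=17.476; C₋=(4.5345,-7.9864) cross=-17.476
  mode + wants cross > 0 → take C=(-1.9338,3.9904) (cross=17.476)
ex = (C−B)/|BC| = (-0.6678,0.7444); ey = (-0.7444,-0.6678)
P = B + 1.71·ex + -1.96·ey = (3.0577,1.3615)

3.06 1.36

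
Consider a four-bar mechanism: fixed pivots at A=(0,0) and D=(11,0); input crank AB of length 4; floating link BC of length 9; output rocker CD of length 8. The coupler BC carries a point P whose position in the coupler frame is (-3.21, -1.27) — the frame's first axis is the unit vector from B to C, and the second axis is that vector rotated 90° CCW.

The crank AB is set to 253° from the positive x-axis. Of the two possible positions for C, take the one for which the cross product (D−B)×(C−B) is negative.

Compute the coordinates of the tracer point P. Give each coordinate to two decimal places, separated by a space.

A=(0,0), D=(11.00,0)
B = A + 4.00·(cos253°, sin253°) = (-1.1695, -3.8252)
|BD| = 12.7565
circle(B,9.00) ∩ circle(D,8.00): a=7.0446, h=5.6012
  candidates: C₊=(3.8713,3.6307) cross=71.452; C₋=(7.2305,-7.0563) cross=-71.452
  mode - wants cross < 0 → take C=(7.2305,-7.0563) (cross=-71.452)
ex = (C−B)/|BC| = (0.9333,-0.3590); ey = (0.3590,0.9333)
P = B + -3.21·ex + -1.27·ey = (-4.6214,-3.8581)

-4.62 -3.86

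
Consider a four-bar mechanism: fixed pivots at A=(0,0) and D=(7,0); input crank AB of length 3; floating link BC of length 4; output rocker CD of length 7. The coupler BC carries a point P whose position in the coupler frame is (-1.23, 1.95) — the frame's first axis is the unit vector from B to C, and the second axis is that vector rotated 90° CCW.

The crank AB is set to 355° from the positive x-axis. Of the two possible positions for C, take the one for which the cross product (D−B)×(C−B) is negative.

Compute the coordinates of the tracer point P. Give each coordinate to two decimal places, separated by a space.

5.29 -0.08

A=(0,0), D=(7.00,0)
B = A + 3.00·(cos355°, sin355°) = (2.9886, -0.2615)
|BD| = 4.0199
circle(B,4.00) ∩ circle(D,7.00): a=-2.0946, h=3.4077
  candidates: C₊=(0.6768,3.0028) cross=13.699; C₋=(1.1201,-3.7982) cross=-13.699
  mode - wants cross < 0 → take C=(1.1201,-3.7982) (cross=-13.699)
ex = (C−B)/|BC| = (-0.4671,-0.8842); ey = (0.8842,-0.4671)
P = B + -1.23·ex + 1.95·ey = (5.2873,-0.0848)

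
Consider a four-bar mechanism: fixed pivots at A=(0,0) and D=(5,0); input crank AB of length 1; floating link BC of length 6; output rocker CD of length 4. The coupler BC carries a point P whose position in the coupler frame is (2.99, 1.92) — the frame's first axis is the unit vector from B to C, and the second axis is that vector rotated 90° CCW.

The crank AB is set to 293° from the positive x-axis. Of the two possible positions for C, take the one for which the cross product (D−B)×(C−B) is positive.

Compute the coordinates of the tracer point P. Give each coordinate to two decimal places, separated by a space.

A=(0,0), D=(5.00,0)
B = A + 1.00·(cos293°, sin293°) = (0.3907, -0.9205)
|BD| = 4.7003
circle(B,6.00) ∩ circle(D,4.00): a=4.4777, h=3.9938
  candidates: C₊=(3.9996,3.8729) cross=18.772; C₋=(5.5638,-3.9601) cross=-18.772
  mode + wants cross > 0 → take C=(3.9996,3.8729) (cross=18.772)
ex = (C−B)/|BC| = (0.6015,0.7989); ey = (-0.7989,0.6015)
P = B + 2.99·ex + 1.92·ey = (0.6552,2.6230)

0.66 2.62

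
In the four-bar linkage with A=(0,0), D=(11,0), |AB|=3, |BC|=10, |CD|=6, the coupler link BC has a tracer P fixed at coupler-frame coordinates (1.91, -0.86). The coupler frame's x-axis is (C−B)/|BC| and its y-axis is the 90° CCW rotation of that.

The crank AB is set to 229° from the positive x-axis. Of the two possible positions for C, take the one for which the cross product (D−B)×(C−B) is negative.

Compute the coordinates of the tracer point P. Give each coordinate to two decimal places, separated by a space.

-0.36 -3.61

A=(0,0), D=(11.00,0)
B = A + 3.00·(cos229°, sin229°) = (-1.9682, -2.2641)
|BD| = 13.1643
circle(B,10.00) ∩ circle(D,6.00): a=9.0130, h=4.3320
  candidates: C₊=(6.1654,3.5535) cross=57.028; C₋=(7.6556,-4.9814) cross=-57.028
  mode - wants cross < 0 → take C=(7.6556,-4.9814) (cross=-57.028)
ex = (C−B)/|BC| = (0.9624,-0.2717); ey = (0.2717,0.9624)
P = B + 1.91·ex + -0.86·ey = (-0.3637,-3.6108)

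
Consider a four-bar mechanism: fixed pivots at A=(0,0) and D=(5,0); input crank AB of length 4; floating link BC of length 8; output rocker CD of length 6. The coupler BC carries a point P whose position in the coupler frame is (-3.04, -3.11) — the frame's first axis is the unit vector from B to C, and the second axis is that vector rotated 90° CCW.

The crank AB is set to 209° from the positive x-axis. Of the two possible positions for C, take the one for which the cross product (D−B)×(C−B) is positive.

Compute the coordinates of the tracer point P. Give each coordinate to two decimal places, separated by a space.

-2.72 -6.22

A=(0,0), D=(5.00,0)
B = A + 4.00·(cos209°, sin209°) = (-3.4985, -1.9392)
|BD| = 8.7169
circle(B,8.00) ∩ circle(D,6.00): a=5.9645, h=5.3314
  candidates: C₊=(1.1305,4.5855) cross=46.474; C₋=(3.5027,-5.8102) cross=-46.474
  mode + wants cross > 0 → take C=(1.1305,4.5855) (cross=46.474)
ex = (C−B)/|BC| = (0.5786,0.8156); ey = (-0.8156,0.5786)
P = B + -3.04·ex + -3.11·ey = (-2.7210,-6.2182)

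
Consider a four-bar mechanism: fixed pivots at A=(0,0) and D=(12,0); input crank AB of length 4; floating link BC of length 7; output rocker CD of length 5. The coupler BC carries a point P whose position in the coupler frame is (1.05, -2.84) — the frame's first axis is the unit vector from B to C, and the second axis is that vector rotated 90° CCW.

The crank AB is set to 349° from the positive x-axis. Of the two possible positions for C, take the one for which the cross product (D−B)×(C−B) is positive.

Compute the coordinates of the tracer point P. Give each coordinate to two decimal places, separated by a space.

6.63 -2.12

A=(0,0), D=(12.00,0)
B = A + 4.00·(cos349°, sin349°) = (3.9265, -0.7632)
|BD| = 8.1095
circle(B,7.00) ∩ circle(D,5.00): a=5.5345, h=4.2860
  candidates: C₊=(9.0331,4.0246) cross=34.757; C₋=(9.8398,-4.5093) cross=-34.757
  mode + wants cross > 0 → take C=(9.0331,4.0246) (cross=34.757)
ex = (C−B)/|BC| = (0.7295,0.6840); ey = (-0.6840,0.7295)
P = B + 1.05·ex + -2.84·ey = (6.6350,-2.1169)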